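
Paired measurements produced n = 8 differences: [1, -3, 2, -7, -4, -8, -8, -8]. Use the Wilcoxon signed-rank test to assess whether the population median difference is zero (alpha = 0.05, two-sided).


Step 1: Drop any zero differences (none here) and take |d_i|.
|d| = [1, 3, 2, 7, 4, 8, 8, 8]
Step 2: Midrank |d_i| (ties get averaged ranks).
ranks: |1|->1, |3|->3, |2|->2, |7|->5, |4|->4, |8|->7, |8|->7, |8|->7
Step 3: Attach original signs; sum ranks with positive sign and with negative sign.
W+ = 1 + 2 = 3
W- = 3 + 5 + 4 + 7 + 7 + 7 = 33
(Check: W+ + W- = 36 should equal n(n+1)/2 = 36.)
Step 4: Test statistic W = min(W+, W-) = 3.
Step 5: Ties in |d|, so use the tie-corrected normal approximation.
        E[W] = n(n+1)/4 = 8*9/4 = 18.
        Tie groups: |d|=8 (t=3); sum(t^3 - t) = 24.
        Var[W] = n(n+1)(2n+1)/24 - sum(t^3-t)/48 = 1224/24 - 24/48 = 50.5.
        z = (W - E[W]) / sqrt(Var[W]) = (3 - 18) / 7.1063 = -2.1108.
        Two-sided p = 2*Phi(z) = 0.034790.
Step 6: alpha = 0.05. reject H0.

W+ = 3, W- = 33, W = min = 3, p = 0.034790, reject H0.


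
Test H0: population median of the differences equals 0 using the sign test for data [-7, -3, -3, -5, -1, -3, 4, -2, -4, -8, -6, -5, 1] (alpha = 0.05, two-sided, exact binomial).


Step 1: Discard zero differences. Original n = 13; n_eff = number of nonzero differences = 13.
Nonzero differences (with sign): -7, -3, -3, -5, -1, -3, +4, -2, -4, -8, -6, -5, +1
Step 2: Count signs: positive = 2, negative = 11.
Step 3: Under H0: P(positive) = 0.5, so the number of positives S ~ Bin(13, 0.5).
Step 4: Two-sided exact p-value = sum of Bin(13,0.5) probabilities at or below the observed probability = 0.022461.
Step 5: alpha = 0.05. reject H0.

n_eff = 13, pos = 2, neg = 11, p = 0.022461, reject H0.


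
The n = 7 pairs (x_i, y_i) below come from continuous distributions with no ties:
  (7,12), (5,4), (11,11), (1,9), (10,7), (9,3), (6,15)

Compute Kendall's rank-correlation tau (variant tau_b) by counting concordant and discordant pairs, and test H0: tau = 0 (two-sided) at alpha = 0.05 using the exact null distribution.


Step 1: Enumerate the 21 unordered pairs (i,j) with i<j and classify each by sign(x_j-x_i) * sign(y_j-y_i).
  (1,2):dx=-2,dy=-8->C; (1,3):dx=+4,dy=-1->D; (1,4):dx=-6,dy=-3->C; (1,5):dx=+3,dy=-5->D
  (1,6):dx=+2,dy=-9->D; (1,7):dx=-1,dy=+3->D; (2,3):dx=+6,dy=+7->C; (2,4):dx=-4,dy=+5->D
  (2,5):dx=+5,dy=+3->C; (2,6):dx=+4,dy=-1->D; (2,7):dx=+1,dy=+11->C; (3,4):dx=-10,dy=-2->C
  (3,5):dx=-1,dy=-4->C; (3,6):dx=-2,dy=-8->C; (3,7):dx=-5,dy=+4->D; (4,5):dx=+9,dy=-2->D
  (4,6):dx=+8,dy=-6->D; (4,7):dx=+5,dy=+6->C; (5,6):dx=-1,dy=-4->C; (5,7):dx=-4,dy=+8->D
  (6,7):dx=-3,dy=+12->D
Step 2: C = 10, D = 11, total pairs = 21.
Step 3: tau = (C - D)/(n(n-1)/2) = (10 - 11)/21 = -0.047619.
Step 4: Exact two-sided p-value (enumerate n! = 5040 permutations of y under H0): p = 1.000000.
Step 5: alpha = 0.05. fail to reject H0.

tau_b = -0.0476 (C=10, D=11), p = 1.000000, fail to reject H0.


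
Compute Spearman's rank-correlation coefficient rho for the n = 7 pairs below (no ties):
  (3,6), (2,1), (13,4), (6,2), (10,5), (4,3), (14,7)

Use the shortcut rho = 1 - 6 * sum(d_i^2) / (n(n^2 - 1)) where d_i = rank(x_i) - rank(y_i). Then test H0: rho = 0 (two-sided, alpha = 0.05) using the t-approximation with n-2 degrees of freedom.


Step 1: Rank x and y separately (midranks; no ties here).
rank(x): 3->2, 2->1, 13->6, 6->4, 10->5, 4->3, 14->7
rank(y): 6->6, 1->1, 4->4, 2->2, 5->5, 3->3, 7->7
Step 2: d_i = R_x(i) - R_y(i); compute d_i^2.
  (2-6)^2=16, (1-1)^2=0, (6-4)^2=4, (4-2)^2=4, (5-5)^2=0, (3-3)^2=0, (7-7)^2=0
sum(d^2) = 24.
Step 3: rho = 1 - 6*24 / (7*(7^2 - 1)) = 1 - 144/336 = 0.571429.
Step 4: Under H0, t = rho * sqrt((n-2)/(1-rho^2)) = 1.5570 ~ t(5).
Step 5: Two-sided p-value from the t-distribution with 5 df = 0.180202.
Step 6: alpha = 0.05. fail to reject H0.

rho = 0.5714, p = 0.180202, fail to reject H0 at alpha = 0.05.


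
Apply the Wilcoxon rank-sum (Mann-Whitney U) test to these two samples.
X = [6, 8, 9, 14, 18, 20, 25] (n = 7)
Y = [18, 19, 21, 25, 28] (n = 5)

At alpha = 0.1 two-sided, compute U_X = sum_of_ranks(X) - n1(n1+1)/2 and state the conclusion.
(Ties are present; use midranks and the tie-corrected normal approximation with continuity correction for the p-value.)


Step 1: Combine and sort all 12 observations; assign midranks.
sorted (value, group): (6,X), (8,X), (9,X), (14,X), (18,X), (18,Y), (19,Y), (20,X), (21,Y), (25,X), (25,Y), (28,Y)
ranks: 6->1, 8->2, 9->3, 14->4, 18->5.5, 18->5.5, 19->7, 20->8, 21->9, 25->10.5, 25->10.5, 28->12
Step 2: Rank sum for X: R1 = 1 + 2 + 3 + 4 + 5.5 + 8 + 10.5 = 34.
Step 3: U_X = R1 - n1(n1+1)/2 = 34 - 7*8/2 = 34 - 28 = 6.
       U_Y = n1*n2 - U_X = 35 - 6 = 29.
Step 4: Ties are present, so use the tie-corrected normal approximation (with continuity correction) for the p-value.
Step 5: p-value = 0.073025; compare to alpha = 0.1. reject H0.

U_X = 6, p = 0.073025, reject H0 at alpha = 0.1.


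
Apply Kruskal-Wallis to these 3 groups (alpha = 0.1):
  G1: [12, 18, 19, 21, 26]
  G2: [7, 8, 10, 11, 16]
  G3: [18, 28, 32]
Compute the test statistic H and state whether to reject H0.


Step 1: Combine all N = 13 observations and assign midranks.
sorted (value, group, rank): (7,G2,1), (8,G2,2), (10,G2,3), (11,G2,4), (12,G1,5), (16,G2,6), (18,G1,7.5), (18,G3,7.5), (19,G1,9), (21,G1,10), (26,G1,11), (28,G3,12), (32,G3,13)
Step 2: Sum ranks within each group.
R_1 = 42.5 (n_1 = 5)
R_2 = 16 (n_2 = 5)
R_3 = 32.5 (n_3 = 3)
Step 3: H = 12/(N(N+1)) * sum(R_i^2/n_i) - 3(N+1)
     = 12/(13*14) * (42.5^2/5 + 16^2/5 + 32.5^2/3) - 3*14
     = 0.065934 * 764.533 - 42
     = 8.408791.
Step 4: Ties present; correction factor C = 1 - 6/(13^3 - 13) = 0.997253. Corrected H = 8.408791 / 0.997253 = 8.431956.
Step 5: Under H0, H ~ chi^2(2); p-value = 0.014758.
Step 6: alpha = 0.1. reject H0.

H = 8.4320, df = 2, p = 0.014758, reject H0.


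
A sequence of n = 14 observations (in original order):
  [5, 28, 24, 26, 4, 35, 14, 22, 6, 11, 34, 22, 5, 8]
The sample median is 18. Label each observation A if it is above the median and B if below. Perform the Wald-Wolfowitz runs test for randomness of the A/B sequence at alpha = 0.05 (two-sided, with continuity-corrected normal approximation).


Step 1: Compute median = 18; label A = above, B = below.
Labels in order: BAAABABABBAABB  (n_A = 7, n_B = 7)
Step 2: Count runs R = 9.
Step 3: Under H0 (random ordering), E[R] = 2*n_A*n_B/(n_A+n_B) + 1 = 2*7*7/14 + 1 = 8.0000.
        Var[R] = 2*n_A*n_B*(2*n_A*n_B - n_A - n_B) / ((n_A+n_B)^2 * (n_A+n_B-1)) = 8232/2548 = 3.2308.
        SD[R] = 1.7974.
Step 4: Continuity-corrected z = (R - 0.5 - E[R]) / SD[R] = (9 - 0.5 - 8.0000) / 1.7974 = 0.2782.
Step 5: Two-sided p-value via normal approximation = 2*(1 - Phi(|z|)) = 0.780879.
Step 6: alpha = 0.05. fail to reject H0.

R = 9, z = 0.2782, p = 0.780879, fail to reject H0.


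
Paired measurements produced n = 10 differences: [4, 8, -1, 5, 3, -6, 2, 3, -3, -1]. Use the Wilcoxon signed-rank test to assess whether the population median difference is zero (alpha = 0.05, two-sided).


Step 1: Drop any zero differences (none here) and take |d_i|.
|d| = [4, 8, 1, 5, 3, 6, 2, 3, 3, 1]
Step 2: Midrank |d_i| (ties get averaged ranks).
ranks: |4|->7, |8|->10, |1|->1.5, |5|->8, |3|->5, |6|->9, |2|->3, |3|->5, |3|->5, |1|->1.5
Step 3: Attach original signs; sum ranks with positive sign and with negative sign.
W+ = 7 + 10 + 8 + 5 + 3 + 5 = 38
W- = 1.5 + 9 + 5 + 1.5 = 17
(Check: W+ + W- = 55 should equal n(n+1)/2 = 55.)
Step 4: Test statistic W = min(W+, W-) = 17.
Step 5: Ties in |d|, so use the tie-corrected normal approximation.
        E[W] = n(n+1)/4 = 10*11/4 = 27.5.
        Tie groups: |d|=1 (t=2), |d|=3 (t=3); sum(t^3 - t) = 30.
        Var[W] = n(n+1)(2n+1)/24 - sum(t^3-t)/48 = 2310/24 - 30/48 = 95.625.
        z = (W - E[W]) / sqrt(Var[W]) = (17 - 27.5) / 9.7788 = -1.0738.
        Two-sided p = 2*Phi(z) = 0.282934.
Step 6: alpha = 0.05. fail to reject H0.

W+ = 38, W- = 17, W = min = 17, p = 0.282934, fail to reject H0.


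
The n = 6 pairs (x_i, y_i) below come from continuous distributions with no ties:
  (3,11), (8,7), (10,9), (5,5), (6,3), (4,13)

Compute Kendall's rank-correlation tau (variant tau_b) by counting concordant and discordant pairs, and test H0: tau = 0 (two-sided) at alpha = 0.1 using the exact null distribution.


Step 1: Enumerate the 15 unordered pairs (i,j) with i<j and classify each by sign(x_j-x_i) * sign(y_j-y_i).
  (1,2):dx=+5,dy=-4->D; (1,3):dx=+7,dy=-2->D; (1,4):dx=+2,dy=-6->D; (1,5):dx=+3,dy=-8->D
  (1,6):dx=+1,dy=+2->C; (2,3):dx=+2,dy=+2->C; (2,4):dx=-3,dy=-2->C; (2,5):dx=-2,dy=-4->C
  (2,6):dx=-4,dy=+6->D; (3,4):dx=-5,dy=-4->C; (3,5):dx=-4,dy=-6->C; (3,6):dx=-6,dy=+4->D
  (4,5):dx=+1,dy=-2->D; (4,6):dx=-1,dy=+8->D; (5,6):dx=-2,dy=+10->D
Step 2: C = 6, D = 9, total pairs = 15.
Step 3: tau = (C - D)/(n(n-1)/2) = (6 - 9)/15 = -0.200000.
Step 4: Exact two-sided p-value (enumerate n! = 720 permutations of y under H0): p = 0.719444.
Step 5: alpha = 0.1. fail to reject H0.

tau_b = -0.2000 (C=6, D=9), p = 0.719444, fail to reject H0.


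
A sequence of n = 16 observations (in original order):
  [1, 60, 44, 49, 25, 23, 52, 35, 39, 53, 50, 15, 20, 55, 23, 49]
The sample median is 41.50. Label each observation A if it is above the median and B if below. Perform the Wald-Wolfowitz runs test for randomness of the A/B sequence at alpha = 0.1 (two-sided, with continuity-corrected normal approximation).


Step 1: Compute median = 41.50; label A = above, B = below.
Labels in order: BAAABBABBAABBABA  (n_A = 8, n_B = 8)
Step 2: Count runs R = 10.
Step 3: Under H0 (random ordering), E[R] = 2*n_A*n_B/(n_A+n_B) + 1 = 2*8*8/16 + 1 = 9.0000.
        Var[R] = 2*n_A*n_B*(2*n_A*n_B - n_A - n_B) / ((n_A+n_B)^2 * (n_A+n_B-1)) = 14336/3840 = 3.7333.
        SD[R] = 1.9322.
Step 4: Continuity-corrected z = (R - 0.5 - E[R]) / SD[R] = (10 - 0.5 - 9.0000) / 1.9322 = 0.2588.
Step 5: Two-sided p-value via normal approximation = 2*(1 - Phi(|z|)) = 0.795809.
Step 6: alpha = 0.1. fail to reject H0.

R = 10, z = 0.2588, p = 0.795809, fail to reject H0.


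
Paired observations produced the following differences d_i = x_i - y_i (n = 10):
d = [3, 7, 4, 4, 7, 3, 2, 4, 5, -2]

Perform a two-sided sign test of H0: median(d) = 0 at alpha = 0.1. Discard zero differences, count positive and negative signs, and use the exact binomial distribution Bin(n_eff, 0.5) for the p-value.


Step 1: Discard zero differences. Original n = 10; n_eff = number of nonzero differences = 10.
Nonzero differences (with sign): +3, +7, +4, +4, +7, +3, +2, +4, +5, -2
Step 2: Count signs: positive = 9, negative = 1.
Step 3: Under H0: P(positive) = 0.5, so the number of positives S ~ Bin(10, 0.5).
Step 4: Two-sided exact p-value = sum of Bin(10,0.5) probabilities at or below the observed probability = 0.021484.
Step 5: alpha = 0.1. reject H0.

n_eff = 10, pos = 9, neg = 1, p = 0.021484, reject H0.


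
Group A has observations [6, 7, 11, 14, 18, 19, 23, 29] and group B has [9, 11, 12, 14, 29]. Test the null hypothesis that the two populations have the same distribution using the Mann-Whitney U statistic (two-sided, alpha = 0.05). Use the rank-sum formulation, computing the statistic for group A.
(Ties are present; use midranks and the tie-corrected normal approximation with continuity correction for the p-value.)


Step 1: Combine and sort all 13 observations; assign midranks.
sorted (value, group): (6,X), (7,X), (9,Y), (11,X), (11,Y), (12,Y), (14,X), (14,Y), (18,X), (19,X), (23,X), (29,X), (29,Y)
ranks: 6->1, 7->2, 9->3, 11->4.5, 11->4.5, 12->6, 14->7.5, 14->7.5, 18->9, 19->10, 23->11, 29->12.5, 29->12.5
Step 2: Rank sum for X: R1 = 1 + 2 + 4.5 + 7.5 + 9 + 10 + 11 + 12.5 = 57.5.
Step 3: U_X = R1 - n1(n1+1)/2 = 57.5 - 8*9/2 = 57.5 - 36 = 21.5.
       U_Y = n1*n2 - U_X = 40 - 21.5 = 18.5.
Step 4: Ties are present, so use the tie-corrected normal approximation (with continuity correction) for the p-value.
Step 5: p-value = 0.883138; compare to alpha = 0.05. fail to reject H0.

U_X = 21.5, p = 0.883138, fail to reject H0 at alpha = 0.05.


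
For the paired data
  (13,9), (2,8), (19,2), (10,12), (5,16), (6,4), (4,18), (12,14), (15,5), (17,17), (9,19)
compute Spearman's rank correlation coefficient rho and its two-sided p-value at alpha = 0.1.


Step 1: Rank x and y separately (midranks; no ties here).
rank(x): 13->8, 2->1, 19->11, 10->6, 5->3, 6->4, 4->2, 12->7, 15->9, 17->10, 9->5
rank(y): 9->5, 8->4, 2->1, 12->6, 16->8, 4->2, 18->10, 14->7, 5->3, 17->9, 19->11
Step 2: d_i = R_x(i) - R_y(i); compute d_i^2.
  (8-5)^2=9, (1-4)^2=9, (11-1)^2=100, (6-6)^2=0, (3-8)^2=25, (4-2)^2=4, (2-10)^2=64, (7-7)^2=0, (9-3)^2=36, (10-9)^2=1, (5-11)^2=36
sum(d^2) = 284.
Step 3: rho = 1 - 6*284 / (11*(11^2 - 1)) = 1 - 1704/1320 = -0.290909.
Step 4: Under H0, t = rho * sqrt((n-2)/(1-rho^2)) = -0.9122 ~ t(9).
Step 5: Two-sided p-value from the t-distribution with 9 df = 0.385457.
Step 6: alpha = 0.1. fail to reject H0.

rho = -0.2909, p = 0.385457, fail to reject H0 at alpha = 0.1.


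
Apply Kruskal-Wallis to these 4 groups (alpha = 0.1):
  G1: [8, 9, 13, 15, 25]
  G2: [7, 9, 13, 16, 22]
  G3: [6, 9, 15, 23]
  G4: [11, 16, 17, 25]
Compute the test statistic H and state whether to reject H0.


Step 1: Combine all N = 18 observations and assign midranks.
sorted (value, group, rank): (6,G3,1), (7,G2,2), (8,G1,3), (9,G1,5), (9,G2,5), (9,G3,5), (11,G4,7), (13,G1,8.5), (13,G2,8.5), (15,G1,10.5), (15,G3,10.5), (16,G2,12.5), (16,G4,12.5), (17,G4,14), (22,G2,15), (23,G3,16), (25,G1,17.5), (25,G4,17.5)
Step 2: Sum ranks within each group.
R_1 = 44.5 (n_1 = 5)
R_2 = 43 (n_2 = 5)
R_3 = 32.5 (n_3 = 4)
R_4 = 51 (n_4 = 4)
Step 3: H = 12/(N(N+1)) * sum(R_i^2/n_i) - 3(N+1)
     = 12/(18*19) * (44.5^2/5 + 43^2/5 + 32.5^2/4 + 51^2/4) - 3*19
     = 0.035088 * 1680.16 - 57
     = 1.953070.
Step 4: Ties present; correction factor C = 1 - 48/(18^3 - 18) = 0.991744. Corrected H = 1.953070 / 0.991744 = 1.969329.
Step 5: Under H0, H ~ chi^2(3); p-value = 0.578797.
Step 6: alpha = 0.1. fail to reject H0.

H = 1.9693, df = 3, p = 0.578797, fail to reject H0.


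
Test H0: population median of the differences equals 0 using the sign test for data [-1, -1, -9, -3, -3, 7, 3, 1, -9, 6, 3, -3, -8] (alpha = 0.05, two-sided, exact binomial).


Step 1: Discard zero differences. Original n = 13; n_eff = number of nonzero differences = 13.
Nonzero differences (with sign): -1, -1, -9, -3, -3, +7, +3, +1, -9, +6, +3, -3, -8
Step 2: Count signs: positive = 5, negative = 8.
Step 3: Under H0: P(positive) = 0.5, so the number of positives S ~ Bin(13, 0.5).
Step 4: Two-sided exact p-value = sum of Bin(13,0.5) probabilities at or below the observed probability = 0.581055.
Step 5: alpha = 0.05. fail to reject H0.

n_eff = 13, pos = 5, neg = 8, p = 0.581055, fail to reject H0.


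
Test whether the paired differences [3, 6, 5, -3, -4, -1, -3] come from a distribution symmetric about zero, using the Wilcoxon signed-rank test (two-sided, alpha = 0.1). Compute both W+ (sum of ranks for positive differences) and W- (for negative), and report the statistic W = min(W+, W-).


Step 1: Drop any zero differences (none here) and take |d_i|.
|d| = [3, 6, 5, 3, 4, 1, 3]
Step 2: Midrank |d_i| (ties get averaged ranks).
ranks: |3|->3, |6|->7, |5|->6, |3|->3, |4|->5, |1|->1, |3|->3
Step 3: Attach original signs; sum ranks with positive sign and with negative sign.
W+ = 3 + 7 + 6 = 16
W- = 3 + 5 + 1 + 3 = 12
(Check: W+ + W- = 28 should equal n(n+1)/2 = 28.)
Step 4: Test statistic W = min(W+, W-) = 12.
Step 5: Ties in |d|, so use the tie-corrected normal approximation.
        E[W] = n(n+1)/4 = 7*8/4 = 14.
        Tie groups: |d|=3 (t=3); sum(t^3 - t) = 24.
        Var[W] = n(n+1)(2n+1)/24 - sum(t^3-t)/48 = 840/24 - 24/48 = 34.5.
        z = (W - E[W]) / sqrt(Var[W]) = (12 - 14) / 5.8737 = -0.3405.
        Two-sided p = 2*Phi(z) = 0.733478.
Step 6: alpha = 0.1. fail to reject H0.

W+ = 16, W- = 12, W = min = 12, p = 0.733478, fail to reject H0.


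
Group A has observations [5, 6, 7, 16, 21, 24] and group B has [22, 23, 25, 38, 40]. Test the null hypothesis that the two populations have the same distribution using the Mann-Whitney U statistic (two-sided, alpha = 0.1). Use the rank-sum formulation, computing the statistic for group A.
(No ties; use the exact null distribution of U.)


Step 1: Combine and sort all 11 observations; assign midranks.
sorted (value, group): (5,X), (6,X), (7,X), (16,X), (21,X), (22,Y), (23,Y), (24,X), (25,Y), (38,Y), (40,Y)
ranks: 5->1, 6->2, 7->3, 16->4, 21->5, 22->6, 23->7, 24->8, 25->9, 38->10, 40->11
Step 2: Rank sum for X: R1 = 1 + 2 + 3 + 4 + 5 + 8 = 23.
Step 3: U_X = R1 - n1(n1+1)/2 = 23 - 6*7/2 = 23 - 21 = 2.
       U_Y = n1*n2 - U_X = 30 - 2 = 28.
Step 4: No ties, so the exact null distribution of U (based on enumerating the C(11,6) = 462 equally likely rank assignments) gives the two-sided p-value.
Step 5: p-value = 0.017316; compare to alpha = 0.1. reject H0.

U_X = 2, p = 0.017316, reject H0 at alpha = 0.1.


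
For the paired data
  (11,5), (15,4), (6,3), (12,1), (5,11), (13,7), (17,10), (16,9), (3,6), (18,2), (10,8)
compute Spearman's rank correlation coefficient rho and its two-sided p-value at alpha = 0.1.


Step 1: Rank x and y separately (midranks; no ties here).
rank(x): 11->5, 15->8, 6->3, 12->6, 5->2, 13->7, 17->10, 16->9, 3->1, 18->11, 10->4
rank(y): 5->5, 4->4, 3->3, 1->1, 11->11, 7->7, 10->10, 9->9, 6->6, 2->2, 8->8
Step 2: d_i = R_x(i) - R_y(i); compute d_i^2.
  (5-5)^2=0, (8-4)^2=16, (3-3)^2=0, (6-1)^2=25, (2-11)^2=81, (7-7)^2=0, (10-10)^2=0, (9-9)^2=0, (1-6)^2=25, (11-2)^2=81, (4-8)^2=16
sum(d^2) = 244.
Step 3: rho = 1 - 6*244 / (11*(11^2 - 1)) = 1 - 1464/1320 = -0.109091.
Step 4: Under H0, t = rho * sqrt((n-2)/(1-rho^2)) = -0.3292 ~ t(9).
Step 5: Two-sided p-value from the t-distribution with 9 df = 0.749509.
Step 6: alpha = 0.1. fail to reject H0.

rho = -0.1091, p = 0.749509, fail to reject H0 at alpha = 0.1.


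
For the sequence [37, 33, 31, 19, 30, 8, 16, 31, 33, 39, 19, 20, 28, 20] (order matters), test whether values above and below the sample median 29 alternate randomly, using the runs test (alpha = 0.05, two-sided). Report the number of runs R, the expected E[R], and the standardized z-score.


Step 1: Compute median = 29; label A = above, B = below.
Labels in order: AAABABBAAABBBB  (n_A = 7, n_B = 7)
Step 2: Count runs R = 6.
Step 3: Under H0 (random ordering), E[R] = 2*n_A*n_B/(n_A+n_B) + 1 = 2*7*7/14 + 1 = 8.0000.
        Var[R] = 2*n_A*n_B*(2*n_A*n_B - n_A - n_B) / ((n_A+n_B)^2 * (n_A+n_B-1)) = 8232/2548 = 3.2308.
        SD[R] = 1.7974.
Step 4: Continuity-corrected z = (R + 0.5 - E[R]) / SD[R] = (6 + 0.5 - 8.0000) / 1.7974 = -0.8345.
Step 5: Two-sided p-value via normal approximation = 2*(1 - Phi(|z|)) = 0.403986.
Step 6: alpha = 0.05. fail to reject H0.

R = 6, z = -0.8345, p = 0.403986, fail to reject H0.


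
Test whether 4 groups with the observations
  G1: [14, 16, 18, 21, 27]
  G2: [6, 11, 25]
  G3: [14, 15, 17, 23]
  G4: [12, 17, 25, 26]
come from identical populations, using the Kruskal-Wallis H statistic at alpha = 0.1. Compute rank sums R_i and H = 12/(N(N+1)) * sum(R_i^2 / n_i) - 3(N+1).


Step 1: Combine all N = 16 observations and assign midranks.
sorted (value, group, rank): (6,G2,1), (11,G2,2), (12,G4,3), (14,G1,4.5), (14,G3,4.5), (15,G3,6), (16,G1,7), (17,G3,8.5), (17,G4,8.5), (18,G1,10), (21,G1,11), (23,G3,12), (25,G2,13.5), (25,G4,13.5), (26,G4,15), (27,G1,16)
Step 2: Sum ranks within each group.
R_1 = 48.5 (n_1 = 5)
R_2 = 16.5 (n_2 = 3)
R_3 = 31 (n_3 = 4)
R_4 = 40 (n_4 = 4)
Step 3: H = 12/(N(N+1)) * sum(R_i^2/n_i) - 3(N+1)
     = 12/(16*17) * (48.5^2/5 + 16.5^2/3 + 31^2/4 + 40^2/4) - 3*17
     = 0.044118 * 1201.45 - 51
     = 2.005147.
Step 4: Ties present; correction factor C = 1 - 18/(16^3 - 16) = 0.995588. Corrected H = 2.005147 / 0.995588 = 2.014032.
Step 5: Under H0, H ~ chi^2(3); p-value = 0.569499.
Step 6: alpha = 0.1. fail to reject H0.

H = 2.0140, df = 3, p = 0.569499, fail to reject H0.


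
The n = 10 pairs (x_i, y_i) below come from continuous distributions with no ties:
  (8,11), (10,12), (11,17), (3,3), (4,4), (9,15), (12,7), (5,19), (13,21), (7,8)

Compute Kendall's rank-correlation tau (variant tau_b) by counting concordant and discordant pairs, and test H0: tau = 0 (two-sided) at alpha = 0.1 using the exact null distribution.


Step 1: Enumerate the 45 unordered pairs (i,j) with i<j and classify each by sign(x_j-x_i) * sign(y_j-y_i).
  (1,2):dx=+2,dy=+1->C; (1,3):dx=+3,dy=+6->C; (1,4):dx=-5,dy=-8->C; (1,5):dx=-4,dy=-7->C
  (1,6):dx=+1,dy=+4->C; (1,7):dx=+4,dy=-4->D; (1,8):dx=-3,dy=+8->D; (1,9):dx=+5,dy=+10->C
  (1,10):dx=-1,dy=-3->C; (2,3):dx=+1,dy=+5->C; (2,4):dx=-7,dy=-9->C; (2,5):dx=-6,dy=-8->C
  (2,6):dx=-1,dy=+3->D; (2,7):dx=+2,dy=-5->D; (2,8):dx=-5,dy=+7->D; (2,9):dx=+3,dy=+9->C
  (2,10):dx=-3,dy=-4->C; (3,4):dx=-8,dy=-14->C; (3,5):dx=-7,dy=-13->C; (3,6):dx=-2,dy=-2->C
  (3,7):dx=+1,dy=-10->D; (3,8):dx=-6,dy=+2->D; (3,9):dx=+2,dy=+4->C; (3,10):dx=-4,dy=-9->C
  (4,5):dx=+1,dy=+1->C; (4,6):dx=+6,dy=+12->C; (4,7):dx=+9,dy=+4->C; (4,8):dx=+2,dy=+16->C
  (4,9):dx=+10,dy=+18->C; (4,10):dx=+4,dy=+5->C; (5,6):dx=+5,dy=+11->C; (5,7):dx=+8,dy=+3->C
  (5,8):dx=+1,dy=+15->C; (5,9):dx=+9,dy=+17->C; (5,10):dx=+3,dy=+4->C; (6,7):dx=+3,dy=-8->D
  (6,8):dx=-4,dy=+4->D; (6,9):dx=+4,dy=+6->C; (6,10):dx=-2,dy=-7->C; (7,8):dx=-7,dy=+12->D
  (7,9):dx=+1,dy=+14->C; (7,10):dx=-5,dy=+1->D; (8,9):dx=+8,dy=+2->C; (8,10):dx=+2,dy=-11->D
  (9,10):dx=-6,dy=-13->C
Step 2: C = 33, D = 12, total pairs = 45.
Step 3: tau = (C - D)/(n(n-1)/2) = (33 - 12)/45 = 0.466667.
Step 4: Exact two-sided p-value (enumerate n! = 3628800 permutations of y under H0): p = 0.072550.
Step 5: alpha = 0.1. reject H0.

tau_b = 0.4667 (C=33, D=12), p = 0.072550, reject H0.


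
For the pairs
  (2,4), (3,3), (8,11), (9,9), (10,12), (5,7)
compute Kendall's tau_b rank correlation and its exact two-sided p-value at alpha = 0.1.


Step 1: Enumerate the 15 unordered pairs (i,j) with i<j and classify each by sign(x_j-x_i) * sign(y_j-y_i).
  (1,2):dx=+1,dy=-1->D; (1,3):dx=+6,dy=+7->C; (1,4):dx=+7,dy=+5->C; (1,5):dx=+8,dy=+8->C
  (1,6):dx=+3,dy=+3->C; (2,3):dx=+5,dy=+8->C; (2,4):dx=+6,dy=+6->C; (2,5):dx=+7,dy=+9->C
  (2,6):dx=+2,dy=+4->C; (3,4):dx=+1,dy=-2->D; (3,5):dx=+2,dy=+1->C; (3,6):dx=-3,dy=-4->C
  (4,5):dx=+1,dy=+3->C; (4,6):dx=-4,dy=-2->C; (5,6):dx=-5,dy=-5->C
Step 2: C = 13, D = 2, total pairs = 15.
Step 3: tau = (C - D)/(n(n-1)/2) = (13 - 2)/15 = 0.733333.
Step 4: Exact two-sided p-value (enumerate n! = 720 permutations of y under H0): p = 0.055556.
Step 5: alpha = 0.1. reject H0.

tau_b = 0.7333 (C=13, D=2), p = 0.055556, reject H0.


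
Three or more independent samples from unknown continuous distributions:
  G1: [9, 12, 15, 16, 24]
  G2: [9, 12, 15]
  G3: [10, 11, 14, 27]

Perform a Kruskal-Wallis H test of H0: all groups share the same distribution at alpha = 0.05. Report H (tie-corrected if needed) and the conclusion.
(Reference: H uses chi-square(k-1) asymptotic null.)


Step 1: Combine all N = 12 observations and assign midranks.
sorted (value, group, rank): (9,G1,1.5), (9,G2,1.5), (10,G3,3), (11,G3,4), (12,G1,5.5), (12,G2,5.5), (14,G3,7), (15,G1,8.5), (15,G2,8.5), (16,G1,10), (24,G1,11), (27,G3,12)
Step 2: Sum ranks within each group.
R_1 = 36.5 (n_1 = 5)
R_2 = 15.5 (n_2 = 3)
R_3 = 26 (n_3 = 4)
Step 3: H = 12/(N(N+1)) * sum(R_i^2/n_i) - 3(N+1)
     = 12/(12*13) * (36.5^2/5 + 15.5^2/3 + 26^2/4) - 3*13
     = 0.076923 * 515.533 - 39
     = 0.656410.
Step 4: Ties present; correction factor C = 1 - 18/(12^3 - 12) = 0.989510. Corrected H = 0.656410 / 0.989510 = 0.663369.
Step 5: Under H0, H ~ chi^2(2); p-value = 0.717714.
Step 6: alpha = 0.05. fail to reject H0.

H = 0.6634, df = 2, p = 0.717714, fail to reject H0.


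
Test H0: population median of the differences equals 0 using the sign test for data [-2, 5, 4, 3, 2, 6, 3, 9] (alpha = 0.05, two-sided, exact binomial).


Step 1: Discard zero differences. Original n = 8; n_eff = number of nonzero differences = 8.
Nonzero differences (with sign): -2, +5, +4, +3, +2, +6, +3, +9
Step 2: Count signs: positive = 7, negative = 1.
Step 3: Under H0: P(positive) = 0.5, so the number of positives S ~ Bin(8, 0.5).
Step 4: Two-sided exact p-value = sum of Bin(8,0.5) probabilities at or below the observed probability = 0.070312.
Step 5: alpha = 0.05. fail to reject H0.

n_eff = 8, pos = 7, neg = 1, p = 0.070312, fail to reject H0.


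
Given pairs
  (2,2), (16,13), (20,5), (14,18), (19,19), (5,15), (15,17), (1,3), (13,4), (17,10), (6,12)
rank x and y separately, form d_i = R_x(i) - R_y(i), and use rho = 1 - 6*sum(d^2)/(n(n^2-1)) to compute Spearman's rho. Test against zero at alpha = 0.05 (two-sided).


Step 1: Rank x and y separately (midranks; no ties here).
rank(x): 2->2, 16->8, 20->11, 14->6, 19->10, 5->3, 15->7, 1->1, 13->5, 17->9, 6->4
rank(y): 2->1, 13->7, 5->4, 18->10, 19->11, 15->8, 17->9, 3->2, 4->3, 10->5, 12->6
Step 2: d_i = R_x(i) - R_y(i); compute d_i^2.
  (2-1)^2=1, (8-7)^2=1, (11-4)^2=49, (6-10)^2=16, (10-11)^2=1, (3-8)^2=25, (7-9)^2=4, (1-2)^2=1, (5-3)^2=4, (9-5)^2=16, (4-6)^2=4
sum(d^2) = 122.
Step 3: rho = 1 - 6*122 / (11*(11^2 - 1)) = 1 - 732/1320 = 0.445455.
Step 4: Under H0, t = rho * sqrt((n-2)/(1-rho^2)) = 1.4926 ~ t(9).
Step 5: Two-sided p-value from the t-distribution with 9 df = 0.169733.
Step 6: alpha = 0.05. fail to reject H0.

rho = 0.4455, p = 0.169733, fail to reject H0 at alpha = 0.05.


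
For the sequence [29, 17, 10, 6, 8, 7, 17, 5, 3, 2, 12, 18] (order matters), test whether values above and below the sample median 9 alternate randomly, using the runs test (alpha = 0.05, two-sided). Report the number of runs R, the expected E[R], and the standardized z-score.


Step 1: Compute median = 9; label A = above, B = below.
Labels in order: AAABBBABBBAA  (n_A = 6, n_B = 6)
Step 2: Count runs R = 5.
Step 3: Under H0 (random ordering), E[R] = 2*n_A*n_B/(n_A+n_B) + 1 = 2*6*6/12 + 1 = 7.0000.
        Var[R] = 2*n_A*n_B*(2*n_A*n_B - n_A - n_B) / ((n_A+n_B)^2 * (n_A+n_B-1)) = 4320/1584 = 2.7273.
        SD[R] = 1.6514.
Step 4: Continuity-corrected z = (R + 0.5 - E[R]) / SD[R] = (5 + 0.5 - 7.0000) / 1.6514 = -0.9083.
Step 5: Two-sided p-value via normal approximation = 2*(1 - Phi(|z|)) = 0.363722.
Step 6: alpha = 0.05. fail to reject H0.

R = 5, z = -0.9083, p = 0.363722, fail to reject H0.


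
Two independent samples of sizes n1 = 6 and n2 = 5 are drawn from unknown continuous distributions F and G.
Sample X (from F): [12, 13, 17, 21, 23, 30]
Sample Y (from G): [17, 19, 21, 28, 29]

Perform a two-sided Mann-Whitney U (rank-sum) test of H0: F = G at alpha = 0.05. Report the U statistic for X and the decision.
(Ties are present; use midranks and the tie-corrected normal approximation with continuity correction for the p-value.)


Step 1: Combine and sort all 11 observations; assign midranks.
sorted (value, group): (12,X), (13,X), (17,X), (17,Y), (19,Y), (21,X), (21,Y), (23,X), (28,Y), (29,Y), (30,X)
ranks: 12->1, 13->2, 17->3.5, 17->3.5, 19->5, 21->6.5, 21->6.5, 23->8, 28->9, 29->10, 30->11
Step 2: Rank sum for X: R1 = 1 + 2 + 3.5 + 6.5 + 8 + 11 = 32.
Step 3: U_X = R1 - n1(n1+1)/2 = 32 - 6*7/2 = 32 - 21 = 11.
       U_Y = n1*n2 - U_X = 30 - 11 = 19.
Step 4: Ties are present, so use the tie-corrected normal approximation (with continuity correction) for the p-value.
Step 5: p-value = 0.520916; compare to alpha = 0.05. fail to reject H0.

U_X = 11, p = 0.520916, fail to reject H0 at alpha = 0.05.


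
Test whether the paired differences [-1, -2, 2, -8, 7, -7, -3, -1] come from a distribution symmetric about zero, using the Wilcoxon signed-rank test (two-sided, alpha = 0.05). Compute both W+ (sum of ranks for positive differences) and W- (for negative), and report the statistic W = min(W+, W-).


Step 1: Drop any zero differences (none here) and take |d_i|.
|d| = [1, 2, 2, 8, 7, 7, 3, 1]
Step 2: Midrank |d_i| (ties get averaged ranks).
ranks: |1|->1.5, |2|->3.5, |2|->3.5, |8|->8, |7|->6.5, |7|->6.5, |3|->5, |1|->1.5
Step 3: Attach original signs; sum ranks with positive sign and with negative sign.
W+ = 3.5 + 6.5 = 10
W- = 1.5 + 3.5 + 8 + 6.5 + 5 + 1.5 = 26
(Check: W+ + W- = 36 should equal n(n+1)/2 = 36.)
Step 4: Test statistic W = min(W+, W-) = 10.
Step 5: Ties in |d|, so use the tie-corrected normal approximation.
        E[W] = n(n+1)/4 = 8*9/4 = 18.
        Tie groups: |d|=1 (t=2), |d|=2 (t=2), |d|=7 (t=2); sum(t^3 - t) = 18.
        Var[W] = n(n+1)(2n+1)/24 - sum(t^3-t)/48 = 1224/24 - 18/48 = 50.625.
        z = (W - E[W]) / sqrt(Var[W]) = (10 - 18) / 7.1151 = -1.1244.
        Two-sided p = 2*Phi(z) = 0.260858.
Step 6: alpha = 0.05. fail to reject H0.

W+ = 10, W- = 26, W = min = 10, p = 0.260858, fail to reject H0.


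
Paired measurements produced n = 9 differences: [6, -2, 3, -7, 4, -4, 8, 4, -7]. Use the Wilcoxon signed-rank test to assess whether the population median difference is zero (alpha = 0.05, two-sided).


Step 1: Drop any zero differences (none here) and take |d_i|.
|d| = [6, 2, 3, 7, 4, 4, 8, 4, 7]
Step 2: Midrank |d_i| (ties get averaged ranks).
ranks: |6|->6, |2|->1, |3|->2, |7|->7.5, |4|->4, |4|->4, |8|->9, |4|->4, |7|->7.5
Step 3: Attach original signs; sum ranks with positive sign and with negative sign.
W+ = 6 + 2 + 4 + 9 + 4 = 25
W- = 1 + 7.5 + 4 + 7.5 = 20
(Check: W+ + W- = 45 should equal n(n+1)/2 = 45.)
Step 4: Test statistic W = min(W+, W-) = 20.
Step 5: Ties in |d|, so use the tie-corrected normal approximation.
        E[W] = n(n+1)/4 = 9*10/4 = 22.5.
        Tie groups: |d|=4 (t=3), |d|=7 (t=2); sum(t^3 - t) = 30.
        Var[W] = n(n+1)(2n+1)/24 - sum(t^3-t)/48 = 1710/24 - 30/48 = 70.625.
        z = (W - E[W]) / sqrt(Var[W]) = (20 - 22.5) / 8.4039 = -0.2975.
        Two-sided p = 2*Phi(z) = 0.766099.
Step 6: alpha = 0.05. fail to reject H0.

W+ = 25, W- = 20, W = min = 20, p = 0.766099, fail to reject H0.


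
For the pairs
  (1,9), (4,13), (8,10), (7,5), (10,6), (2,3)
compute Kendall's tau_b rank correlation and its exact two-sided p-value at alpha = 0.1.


Step 1: Enumerate the 15 unordered pairs (i,j) with i<j and classify each by sign(x_j-x_i) * sign(y_j-y_i).
  (1,2):dx=+3,dy=+4->C; (1,3):dx=+7,dy=+1->C; (1,4):dx=+6,dy=-4->D; (1,5):dx=+9,dy=-3->D
  (1,6):dx=+1,dy=-6->D; (2,3):dx=+4,dy=-3->D; (2,4):dx=+3,dy=-8->D; (2,5):dx=+6,dy=-7->D
  (2,6):dx=-2,dy=-10->C; (3,4):dx=-1,dy=-5->C; (3,5):dx=+2,dy=-4->D; (3,6):dx=-6,dy=-7->C
  (4,5):dx=+3,dy=+1->C; (4,6):dx=-5,dy=-2->C; (5,6):dx=-8,dy=-3->C
Step 2: C = 8, D = 7, total pairs = 15.
Step 3: tau = (C - D)/(n(n-1)/2) = (8 - 7)/15 = 0.066667.
Step 4: Exact two-sided p-value (enumerate n! = 720 permutations of y under H0): p = 1.000000.
Step 5: alpha = 0.1. fail to reject H0.

tau_b = 0.0667 (C=8, D=7), p = 1.000000, fail to reject H0.


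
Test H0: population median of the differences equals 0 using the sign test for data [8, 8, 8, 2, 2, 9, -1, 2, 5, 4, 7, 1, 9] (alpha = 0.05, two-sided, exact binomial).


Step 1: Discard zero differences. Original n = 13; n_eff = number of nonzero differences = 13.
Nonzero differences (with sign): +8, +8, +8, +2, +2, +9, -1, +2, +5, +4, +7, +1, +9
Step 2: Count signs: positive = 12, negative = 1.
Step 3: Under H0: P(positive) = 0.5, so the number of positives S ~ Bin(13, 0.5).
Step 4: Two-sided exact p-value = sum of Bin(13,0.5) probabilities at or below the observed probability = 0.003418.
Step 5: alpha = 0.05. reject H0.

n_eff = 13, pos = 12, neg = 1, p = 0.003418, reject H0.


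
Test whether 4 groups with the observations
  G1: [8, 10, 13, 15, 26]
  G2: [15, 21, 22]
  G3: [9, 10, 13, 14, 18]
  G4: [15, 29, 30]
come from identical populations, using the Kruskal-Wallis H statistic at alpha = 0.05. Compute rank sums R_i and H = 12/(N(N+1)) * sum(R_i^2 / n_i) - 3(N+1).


Step 1: Combine all N = 16 observations and assign midranks.
sorted (value, group, rank): (8,G1,1), (9,G3,2), (10,G1,3.5), (10,G3,3.5), (13,G1,5.5), (13,G3,5.5), (14,G3,7), (15,G1,9), (15,G2,9), (15,G4,9), (18,G3,11), (21,G2,12), (22,G2,13), (26,G1,14), (29,G4,15), (30,G4,16)
Step 2: Sum ranks within each group.
R_1 = 33 (n_1 = 5)
R_2 = 34 (n_2 = 3)
R_3 = 29 (n_3 = 5)
R_4 = 40 (n_4 = 3)
Step 3: H = 12/(N(N+1)) * sum(R_i^2/n_i) - 3(N+1)
     = 12/(16*17) * (33^2/5 + 34^2/3 + 29^2/5 + 40^2/3) - 3*17
     = 0.044118 * 1304.67 - 51
     = 6.558824.
Step 4: Ties present; correction factor C = 1 - 36/(16^3 - 16) = 0.991176. Corrected H = 6.558824 / 0.991176 = 6.617211.
Step 5: Under H0, H ~ chi^2(3); p-value = 0.085153.
Step 6: alpha = 0.05. fail to reject H0.

H = 6.6172, df = 3, p = 0.085153, fail to reject H0.


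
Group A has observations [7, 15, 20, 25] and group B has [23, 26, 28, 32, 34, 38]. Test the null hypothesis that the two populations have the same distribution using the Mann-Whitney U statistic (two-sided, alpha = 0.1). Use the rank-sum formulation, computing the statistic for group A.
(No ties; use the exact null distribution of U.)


Step 1: Combine and sort all 10 observations; assign midranks.
sorted (value, group): (7,X), (15,X), (20,X), (23,Y), (25,X), (26,Y), (28,Y), (32,Y), (34,Y), (38,Y)
ranks: 7->1, 15->2, 20->3, 23->4, 25->5, 26->6, 28->7, 32->8, 34->9, 38->10
Step 2: Rank sum for X: R1 = 1 + 2 + 3 + 5 = 11.
Step 3: U_X = R1 - n1(n1+1)/2 = 11 - 4*5/2 = 11 - 10 = 1.
       U_Y = n1*n2 - U_X = 24 - 1 = 23.
Step 4: No ties, so the exact null distribution of U (based on enumerating the C(10,4) = 210 equally likely rank assignments) gives the two-sided p-value.
Step 5: p-value = 0.019048; compare to alpha = 0.1. reject H0.

U_X = 1, p = 0.019048, reject H0 at alpha = 0.1.


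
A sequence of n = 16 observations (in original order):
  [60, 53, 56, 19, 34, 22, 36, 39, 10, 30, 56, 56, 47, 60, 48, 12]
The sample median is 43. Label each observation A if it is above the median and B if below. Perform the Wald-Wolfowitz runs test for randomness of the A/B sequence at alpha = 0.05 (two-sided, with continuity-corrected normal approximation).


Step 1: Compute median = 43; label A = above, B = below.
Labels in order: AAABBBBBBBAAAAAB  (n_A = 8, n_B = 8)
Step 2: Count runs R = 4.
Step 3: Under H0 (random ordering), E[R] = 2*n_A*n_B/(n_A+n_B) + 1 = 2*8*8/16 + 1 = 9.0000.
        Var[R] = 2*n_A*n_B*(2*n_A*n_B - n_A - n_B) / ((n_A+n_B)^2 * (n_A+n_B-1)) = 14336/3840 = 3.7333.
        SD[R] = 1.9322.
Step 4: Continuity-corrected z = (R + 0.5 - E[R]) / SD[R] = (4 + 0.5 - 9.0000) / 1.9322 = -2.3290.
Step 5: Two-sided p-value via normal approximation = 2*(1 - Phi(|z|)) = 0.019861.
Step 6: alpha = 0.05. reject H0.

R = 4, z = -2.3290, p = 0.019861, reject H0.


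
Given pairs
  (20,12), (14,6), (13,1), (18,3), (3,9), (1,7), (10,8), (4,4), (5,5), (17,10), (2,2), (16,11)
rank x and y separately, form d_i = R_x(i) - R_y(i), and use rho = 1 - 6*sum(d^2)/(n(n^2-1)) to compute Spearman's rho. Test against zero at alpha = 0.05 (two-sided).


Step 1: Rank x and y separately (midranks; no ties here).
rank(x): 20->12, 14->8, 13->7, 18->11, 3->3, 1->1, 10->6, 4->4, 5->5, 17->10, 2->2, 16->9
rank(y): 12->12, 6->6, 1->1, 3->3, 9->9, 7->7, 8->8, 4->4, 5->5, 10->10, 2->2, 11->11
Step 2: d_i = R_x(i) - R_y(i); compute d_i^2.
  (12-12)^2=0, (8-6)^2=4, (7-1)^2=36, (11-3)^2=64, (3-9)^2=36, (1-7)^2=36, (6-8)^2=4, (4-4)^2=0, (5-5)^2=0, (10-10)^2=0, (2-2)^2=0, (9-11)^2=4
sum(d^2) = 184.
Step 3: rho = 1 - 6*184 / (12*(12^2 - 1)) = 1 - 1104/1716 = 0.356643.
Step 4: Under H0, t = rho * sqrt((n-2)/(1-rho^2)) = 1.2072 ~ t(10).
Step 5: Two-sided p-value from the t-distribution with 10 df = 0.255138.
Step 6: alpha = 0.05. fail to reject H0.

rho = 0.3566, p = 0.255138, fail to reject H0 at alpha = 0.05.


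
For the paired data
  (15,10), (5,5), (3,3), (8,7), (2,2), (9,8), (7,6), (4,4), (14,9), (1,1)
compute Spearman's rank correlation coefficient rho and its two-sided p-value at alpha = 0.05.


Step 1: Rank x and y separately (midranks; no ties here).
rank(x): 15->10, 5->5, 3->3, 8->7, 2->2, 9->8, 7->6, 4->4, 14->9, 1->1
rank(y): 10->10, 5->5, 3->3, 7->7, 2->2, 8->8, 6->6, 4->4, 9->9, 1->1
Step 2: d_i = R_x(i) - R_y(i); compute d_i^2.
  (10-10)^2=0, (5-5)^2=0, (3-3)^2=0, (7-7)^2=0, (2-2)^2=0, (8-8)^2=0, (6-6)^2=0, (4-4)^2=0, (9-9)^2=0, (1-1)^2=0
sum(d^2) = 0.
Step 3: rho = 1 - 6*0 / (10*(10^2 - 1)) = 1 - 0/990 = 1.000000.
Step 5: Two-sided p-value from the t-distribution with 8 df = 0.000000.
Step 6: alpha = 0.05. reject H0.

rho = 1.0000, p = 0.000000, reject H0 at alpha = 0.05.


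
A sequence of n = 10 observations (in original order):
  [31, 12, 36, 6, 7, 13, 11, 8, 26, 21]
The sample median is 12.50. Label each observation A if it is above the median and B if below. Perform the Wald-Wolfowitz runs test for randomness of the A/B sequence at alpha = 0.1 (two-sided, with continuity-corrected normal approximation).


Step 1: Compute median = 12.50; label A = above, B = below.
Labels in order: ABABBABBAA  (n_A = 5, n_B = 5)
Step 2: Count runs R = 7.
Step 3: Under H0 (random ordering), E[R] = 2*n_A*n_B/(n_A+n_B) + 1 = 2*5*5/10 + 1 = 6.0000.
        Var[R] = 2*n_A*n_B*(2*n_A*n_B - n_A - n_B) / ((n_A+n_B)^2 * (n_A+n_B-1)) = 2000/900 = 2.2222.
        SD[R] = 1.4907.
Step 4: Continuity-corrected z = (R - 0.5 - E[R]) / SD[R] = (7 - 0.5 - 6.0000) / 1.4907 = 0.3354.
Step 5: Two-sided p-value via normal approximation = 2*(1 - Phi(|z|)) = 0.737316.
Step 6: alpha = 0.1. fail to reject H0.

R = 7, z = 0.3354, p = 0.737316, fail to reject H0.


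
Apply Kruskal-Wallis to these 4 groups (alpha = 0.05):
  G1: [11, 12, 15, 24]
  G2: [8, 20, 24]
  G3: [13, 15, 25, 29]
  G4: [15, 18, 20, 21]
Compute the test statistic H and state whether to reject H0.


Step 1: Combine all N = 15 observations and assign midranks.
sorted (value, group, rank): (8,G2,1), (11,G1,2), (12,G1,3), (13,G3,4), (15,G1,6), (15,G3,6), (15,G4,6), (18,G4,8), (20,G2,9.5), (20,G4,9.5), (21,G4,11), (24,G1,12.5), (24,G2,12.5), (25,G3,14), (29,G3,15)
Step 2: Sum ranks within each group.
R_1 = 23.5 (n_1 = 4)
R_2 = 23 (n_2 = 3)
R_3 = 39 (n_3 = 4)
R_4 = 34.5 (n_4 = 4)
Step 3: H = 12/(N(N+1)) * sum(R_i^2/n_i) - 3(N+1)
     = 12/(15*16) * (23.5^2/4 + 23^2/3 + 39^2/4 + 34.5^2/4) - 3*16
     = 0.050000 * 992.208 - 48
     = 1.610417.
Step 4: Ties present; correction factor C = 1 - 36/(15^3 - 15) = 0.989286. Corrected H = 1.610417 / 0.989286 = 1.627858.
Step 5: Under H0, H ~ chi^2(3); p-value = 0.653090.
Step 6: alpha = 0.05. fail to reject H0.

H = 1.6279, df = 3, p = 0.653090, fail to reject H0.


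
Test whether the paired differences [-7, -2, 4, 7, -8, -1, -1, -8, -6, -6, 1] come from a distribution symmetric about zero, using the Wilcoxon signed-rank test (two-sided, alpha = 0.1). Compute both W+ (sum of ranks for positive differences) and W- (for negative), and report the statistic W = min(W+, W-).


Step 1: Drop any zero differences (none here) and take |d_i|.
|d| = [7, 2, 4, 7, 8, 1, 1, 8, 6, 6, 1]
Step 2: Midrank |d_i| (ties get averaged ranks).
ranks: |7|->8.5, |2|->4, |4|->5, |7|->8.5, |8|->10.5, |1|->2, |1|->2, |8|->10.5, |6|->6.5, |6|->6.5, |1|->2
Step 3: Attach original signs; sum ranks with positive sign and with negative sign.
W+ = 5 + 8.5 + 2 = 15.5
W- = 8.5 + 4 + 10.5 + 2 + 2 + 10.5 + 6.5 + 6.5 = 50.5
(Check: W+ + W- = 66 should equal n(n+1)/2 = 66.)
Step 4: Test statistic W = min(W+, W-) = 15.5.
Step 5: Ties in |d|, so use the tie-corrected normal approximation.
        E[W] = n(n+1)/4 = 11*12/4 = 33.
        Tie groups: |d|=1 (t=3), |d|=6 (t=2), |d|=7 (t=2), |d|=8 (t=2); sum(t^3 - t) = 42.
        Var[W] = n(n+1)(2n+1)/24 - sum(t^3-t)/48 = 3036/24 - 42/48 = 125.625.
        z = (W - E[W]) / sqrt(Var[W]) = (15.5 - 33) / 11.2083 = -1.5613.
        Two-sided p = 2*Phi(z) = 0.118441.
Step 6: alpha = 0.1. fail to reject H0.

W+ = 15.5, W- = 50.5, W = min = 15.5, p = 0.118441, fail to reject H0.


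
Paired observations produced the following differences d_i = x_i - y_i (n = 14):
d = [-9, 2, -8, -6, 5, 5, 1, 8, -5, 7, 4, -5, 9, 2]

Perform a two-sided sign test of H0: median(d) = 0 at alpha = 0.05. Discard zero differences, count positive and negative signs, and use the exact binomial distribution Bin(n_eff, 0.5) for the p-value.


Step 1: Discard zero differences. Original n = 14; n_eff = number of nonzero differences = 14.
Nonzero differences (with sign): -9, +2, -8, -6, +5, +5, +1, +8, -5, +7, +4, -5, +9, +2
Step 2: Count signs: positive = 9, negative = 5.
Step 3: Under H0: P(positive) = 0.5, so the number of positives S ~ Bin(14, 0.5).
Step 4: Two-sided exact p-value = sum of Bin(14,0.5) probabilities at or below the observed probability = 0.423950.
Step 5: alpha = 0.05. fail to reject H0.

n_eff = 14, pos = 9, neg = 5, p = 0.423950, fail to reject H0.
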